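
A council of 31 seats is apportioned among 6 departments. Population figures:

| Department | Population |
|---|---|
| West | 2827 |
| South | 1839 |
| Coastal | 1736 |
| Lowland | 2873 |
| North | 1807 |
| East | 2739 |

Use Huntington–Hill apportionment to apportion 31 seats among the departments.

With divisor 440: modified quotas West 6.425, South 4.180, Coastal 3.945, Lowland 6.530, North 4.107, East 6.225.
Geometric-mean thresholds: West √(6·7)=6.481, South √(4·5)=4.472, Coastal √(3·4)=3.464, Lowland √(6·7)=6.481, North √(4·5)=4.472, East √(6·7)=6.481.
Each quota rounded against its threshold gives West 6, South 4, Coastal 4, Lowland 7, North 4, East 6 (total 31).

West=6; South=4; Coastal=4; Lowland=7; North=4; East=6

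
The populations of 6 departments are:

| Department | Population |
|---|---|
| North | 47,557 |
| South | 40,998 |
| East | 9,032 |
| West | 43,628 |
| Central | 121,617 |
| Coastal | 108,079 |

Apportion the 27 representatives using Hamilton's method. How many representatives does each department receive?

The standard divisor is 370911/27 ≈ 13737.444.
Standard quotas: North 3.4619, South 2.9844, East 0.6575, West 3.1758, Central 8.8530, Coastal 7.8675.
Lower quotas: North 3, South 2, East 0, West 3, Central 8, Coastal 7 (sum 23, leaving 4 seats).
Remainders in descending order: South 0.9844, Coastal 0.8675, Central 0.8530, East 0.6575, North 0.4619, West 0.1758.
Largest remainders: South, Coastal, Central, East receive the extra seats.

North 3, South 3, East 1, West 3, Central 9, Coastal 8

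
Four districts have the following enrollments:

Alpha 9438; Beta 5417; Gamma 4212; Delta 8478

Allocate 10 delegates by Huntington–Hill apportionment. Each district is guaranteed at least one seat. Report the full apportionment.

Alpha: 3, Beta: 2, Gamma: 2, Delta: 3

With divisor 2851: modified quotas Alpha 3.310, Beta 1.900, Gamma 1.477, Delta 2.974.
Geometric-mean thresholds: Alpha √(3·4)=3.464, Beta √(1·2)=1.414, Gamma √(1·2)=1.414, Delta √(2·3)=2.449.
Each quota rounded against its threshold gives Alpha 3, Beta 2, Gamma 2, Delta 3 (total 10).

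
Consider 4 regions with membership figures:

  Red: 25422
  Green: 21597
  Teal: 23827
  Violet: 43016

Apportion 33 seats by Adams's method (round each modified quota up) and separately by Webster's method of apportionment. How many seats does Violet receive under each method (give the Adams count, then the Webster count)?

12 and 13

Adams: Red 8, Green 6, Teal 7, Violet 12.
Webster: Red 7, Green 6, Teal 7, Violet 13.
Violet gets 12 under Adams and 13 under Webster.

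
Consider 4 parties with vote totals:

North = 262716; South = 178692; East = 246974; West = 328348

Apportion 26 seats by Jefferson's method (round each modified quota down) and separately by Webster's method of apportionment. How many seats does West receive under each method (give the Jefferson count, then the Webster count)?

9 and 8

Jefferson: North 7, South 4, East 6, West 9.
Webster: North 7, South 5, East 6, West 8.
West gets 9 under Jefferson and 8 under Webster.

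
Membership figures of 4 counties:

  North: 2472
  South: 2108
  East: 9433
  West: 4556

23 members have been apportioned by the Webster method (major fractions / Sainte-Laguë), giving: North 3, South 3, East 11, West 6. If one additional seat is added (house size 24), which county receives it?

Priority for the next seat is population ÷ (current seats + 0.5).
Priorities: North 706.286, South 602.286, East 820.261, West 700.923.
Highest priority: East.

East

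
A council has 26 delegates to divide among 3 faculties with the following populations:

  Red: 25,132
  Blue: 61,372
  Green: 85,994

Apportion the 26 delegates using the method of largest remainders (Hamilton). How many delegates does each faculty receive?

The standard divisor is 172498/26 ≈ 6634.538.
Standard quotas: Red 3.7881, Blue 9.2504, Green 12.9616.
Lower quotas: Red 3, Blue 9, Green 12 (sum 24, leaving 2 seats).
Remainders in descending order: Green 0.9616, Red 0.7881, Blue 0.2504.
The surplus seats go to Green, Red.

Red 4, Blue 9, Green 13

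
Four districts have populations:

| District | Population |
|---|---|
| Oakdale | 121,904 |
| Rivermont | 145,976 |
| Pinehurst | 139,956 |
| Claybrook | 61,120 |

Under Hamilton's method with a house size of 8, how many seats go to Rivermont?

Standard divisor: 468956 ÷ 8 ≈ 58619.5.
Standard quotas: Oakdale 2.0796, Rivermont 2.4902, Pinehurst 2.3875, Claybrook 1.0427.
Lower quotas: Oakdale 2, Rivermont 2, Pinehurst 2, Claybrook 1 (sum 7, leaving 1 seat).
Remainders in descending order: Rivermont 0.4902, Pinehurst 0.3875, Oakdale 0.0796, Claybrook 0.0427.
The surplus seat goes to Rivermont.
Rivermont receives 3.

3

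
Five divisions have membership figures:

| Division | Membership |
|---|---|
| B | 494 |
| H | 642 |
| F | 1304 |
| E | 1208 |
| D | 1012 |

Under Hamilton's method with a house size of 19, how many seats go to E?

5

Total 4660; standard divisor 4660/19 ≈ 245.263.
Standard quotas: B 2.014, H 2.618, F 5.317, E 4.925, D 4.126.
Lower quotas: B 2, H 2, F 5, E 4, D 4 (sum 17, leaving 2 seats).
Remainders in descending order: E 0.925, H 0.618, F 0.317, D 0.126, B 0.014.
Largest remainders: E, H receive the extra seats.
E receives 5.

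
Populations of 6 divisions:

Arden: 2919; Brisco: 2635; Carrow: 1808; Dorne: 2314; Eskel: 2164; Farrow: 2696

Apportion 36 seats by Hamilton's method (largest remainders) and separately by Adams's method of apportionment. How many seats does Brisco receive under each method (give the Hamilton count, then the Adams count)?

7 and 6

Hamilton: Arden 7, Brisco 7, Carrow 4, Dorne 6, Eskel 5, Farrow 7.
Adams: Arden 7, Brisco 6, Carrow 5, Dorne 6, Eskel 5, Farrow 7.
Brisco gets 7 under Hamilton and 6 under Adams.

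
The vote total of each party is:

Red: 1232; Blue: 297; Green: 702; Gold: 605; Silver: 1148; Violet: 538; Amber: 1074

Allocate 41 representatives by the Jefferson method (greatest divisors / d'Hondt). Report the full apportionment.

Red 9, Blue 2, Green 5, Gold 4, Silver 9, Violet 4, Amber 8

Standard divisor 5596/41 ≈ 136.488; standard quotas: Red 9.026, Blue 2.176, Green 5.143, Gold 4.433, Silver 8.411, Violet 3.942, Amber 7.869.
Rounding down gives 9, 2, 5, 4, 8, 3, 7 = 38 seats, so the divisor must be adjusted.
With modified divisor 125: modified quotas Red 9.856, Blue 2.376, Green 5.616, Gold 4.840, Silver 9.184, Violet 4.304, Amber 8.592.
Rounding down: Red 9, Blue 2, Green 5, Gold 4, Silver 9, Violet 4, Amber 8 (total 41).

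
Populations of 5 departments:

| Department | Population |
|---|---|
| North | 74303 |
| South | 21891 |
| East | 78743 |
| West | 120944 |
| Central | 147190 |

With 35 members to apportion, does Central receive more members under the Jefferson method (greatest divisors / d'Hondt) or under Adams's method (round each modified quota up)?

Jefferson: North 6, South 1, East 6, West 10, Central 12.
Adams: North 6, South 2, East 6, West 10, Central 11.
Central gets 12 under Jefferson and 11 under Adams.

Jefferson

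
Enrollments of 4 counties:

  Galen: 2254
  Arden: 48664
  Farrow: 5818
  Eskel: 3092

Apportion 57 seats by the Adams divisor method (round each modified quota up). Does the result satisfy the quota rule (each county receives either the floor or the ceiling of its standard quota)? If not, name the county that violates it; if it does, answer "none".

Standard quotas: Galen 2.147, Arden 46.364, Farrow 5.543, Eskel 2.946.
Adams allocation: Galen 3, Arden 45, Farrow 6, Eskel 3.
Arden has quota 46.364 (lower 46, upper 47) but receives 45 — outside the quota interval.

Arden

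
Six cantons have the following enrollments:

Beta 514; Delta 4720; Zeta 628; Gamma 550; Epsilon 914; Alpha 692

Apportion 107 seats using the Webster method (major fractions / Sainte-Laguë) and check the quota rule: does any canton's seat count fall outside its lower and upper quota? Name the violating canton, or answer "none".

Standard quotas: Beta 6.859, Delta 62.988, Zeta 8.381, Gamma 7.340, Epsilon 12.197, Alpha 9.235.
Webster allocation: Beta 7, Delta 64, Zeta 8, Gamma 7, Epsilon 12, Alpha 9.
Delta has quota 62.988 (lower 62, upper 63) but receives 64 — outside the quota interval.

Delta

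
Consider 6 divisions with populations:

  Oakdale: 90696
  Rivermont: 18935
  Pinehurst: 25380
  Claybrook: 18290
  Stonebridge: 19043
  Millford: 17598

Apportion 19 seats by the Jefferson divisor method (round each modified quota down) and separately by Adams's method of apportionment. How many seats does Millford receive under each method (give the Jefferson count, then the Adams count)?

Jefferson: Oakdale 10, Rivermont 2, Pinehurst 2, Claybrook 2, Stonebridge 2, Millford 1.
Adams: Oakdale 8, Rivermont 2, Pinehurst 3, Claybrook 2, Stonebridge 2, Millford 2.
Millford gets 1 under Jefferson and 2 under Adams.

1 and 2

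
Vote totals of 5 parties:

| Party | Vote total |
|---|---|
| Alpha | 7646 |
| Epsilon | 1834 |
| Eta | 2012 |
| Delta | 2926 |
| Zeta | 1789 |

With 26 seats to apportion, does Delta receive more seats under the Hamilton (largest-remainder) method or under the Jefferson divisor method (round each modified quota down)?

Hamilton

Hamilton: Alpha 12, Epsilon 3, Eta 3, Delta 5, Zeta 3.
Jefferson: Alpha 13, Epsilon 3, Eta 3, Delta 4, Zeta 3.
Delta gets 5 under Hamilton and 4 under Jefferson.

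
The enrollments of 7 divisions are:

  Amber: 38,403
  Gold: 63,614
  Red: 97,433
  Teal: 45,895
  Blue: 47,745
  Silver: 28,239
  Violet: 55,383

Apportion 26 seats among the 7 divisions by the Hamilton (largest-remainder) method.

Amber 3, Gold 4, Red 7, Teal 3, Blue 3, Silver 2, Violet 4

The standard divisor is 376712/26 ≈ 14488.923.
Standard quotas: Amber 2.6505, Gold 4.3905, Red 6.7247, Teal 3.1676, Blue 3.2953, Silver 1.9490, Violet 3.8224.
Lower quotas: Amber 2, Gold 4, Red 6, Teal 3, Blue 3, Silver 1, Violet 3 (sum 22, leaving 4 seats).
Remainders in descending order: Silver 0.9490, Violet 0.8224, Red 0.7247, Amber 0.6505, Gold 0.3905, Blue 0.2953, Teal 0.1676.
The surplus seats go to Silver, Violet, Red, Amber.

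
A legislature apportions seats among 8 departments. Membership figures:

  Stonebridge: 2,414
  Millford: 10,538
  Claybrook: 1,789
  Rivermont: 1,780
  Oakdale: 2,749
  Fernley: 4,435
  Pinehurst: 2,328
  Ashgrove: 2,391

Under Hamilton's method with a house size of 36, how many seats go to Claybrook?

Total 28424; standard divisor 28424/36 ≈ 789.556.
Standard quotas: Stonebridge 3.0574, Millford 13.3467, Claybrook 2.2658, Rivermont 2.2544, Oakdale 3.4817, Fernley 5.6171, Pinehurst 2.9485, Ashgrove 3.0283.
Lower quotas: Stonebridge 3, Millford 13, Claybrook 2, Rivermont 2, Oakdale 3, Fernley 5, Pinehurst 2, Ashgrove 3 (sum 33, leaving 3 seats).
Remainders in descending order: Pinehurst 0.9485, Fernley 0.6171, Oakdale 0.4817, Millford 0.3467, Claybrook 0.2658, Rivermont 0.2544, Stonebridge 0.0574, Ashgrove 0.0283.
Largest remainders: Pinehurst, Fernley, Oakdale receive the extra seats.
Claybrook receives 2.

2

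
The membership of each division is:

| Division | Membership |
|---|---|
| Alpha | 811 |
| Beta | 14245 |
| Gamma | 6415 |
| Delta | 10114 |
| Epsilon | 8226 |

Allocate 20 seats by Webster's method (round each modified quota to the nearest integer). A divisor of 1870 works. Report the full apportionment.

Alpha 0, Beta 8, Gamma 3, Delta 5, Epsilon 4

With modified divisor 1870: modified quotas Alpha 0.434, Beta 7.618, Gamma 3.430, Delta 5.409, Epsilon 4.399.
Rounding to the nearest integer: Alpha 0, Beta 8, Gamma 3, Delta 5, Epsilon 4 (total 20).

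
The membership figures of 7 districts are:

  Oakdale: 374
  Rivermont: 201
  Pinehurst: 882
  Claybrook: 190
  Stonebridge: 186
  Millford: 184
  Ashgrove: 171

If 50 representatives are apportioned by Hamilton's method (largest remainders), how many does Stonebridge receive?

4

Standard divisor: 2188 ÷ 50 ≈ 43.76.
Standard quotas: Oakdale 8.547, Rivermont 4.593, Pinehurst 20.155, Claybrook 4.342, Stonebridge 4.250, Millford 4.205, Ashgrove 3.908.
Lower quotas: Oakdale 8, Rivermont 4, Pinehurst 20, Claybrook 4, Stonebridge 4, Millford 4, Ashgrove 3 (sum 47, leaving 3 seats).
Remainders in descending order: Ashgrove 0.908, Rivermont 0.593, Oakdale 0.547, Claybrook 0.342, Stonebridge 0.250, Millford 0.205, Pinehurst 0.155.
The surplus seats go to Ashgrove, Rivermont, Oakdale.
Stonebridge receives 4.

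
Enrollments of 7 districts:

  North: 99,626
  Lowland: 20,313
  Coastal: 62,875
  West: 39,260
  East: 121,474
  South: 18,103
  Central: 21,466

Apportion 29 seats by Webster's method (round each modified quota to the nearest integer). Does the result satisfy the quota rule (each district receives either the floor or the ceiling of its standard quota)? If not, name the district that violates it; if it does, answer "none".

Standard quotas: North 7.541, Lowland 1.538, Coastal 4.759, West 2.972, East 9.195, South 1.370, Central 1.625.
Webster allocation: North 7, Lowland 2, Coastal 5, West 3, East 9, South 1, Central 2.
Every allocation lies between the lower and upper quota.

none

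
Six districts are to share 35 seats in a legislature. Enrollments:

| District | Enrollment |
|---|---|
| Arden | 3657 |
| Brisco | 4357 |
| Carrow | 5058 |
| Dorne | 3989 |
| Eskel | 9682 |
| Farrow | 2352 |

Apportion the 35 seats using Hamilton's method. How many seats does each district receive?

Standard divisor: 29095 ÷ 35 ≈ 831.286.
Standard quotas: Arden 4.3992, Brisco 5.2413, Carrow 6.0846, Dorne 4.7986, Eskel 11.6470, Farrow 2.8294.
Lower quotas: Arden 4, Brisco 5, Carrow 6, Dorne 4, Eskel 11, Farrow 2 (sum 32, leaving 3 seats).
Remainders in descending order: Farrow 0.8294, Dorne 0.7986, Eskel 0.6470, Arden 0.3992, Brisco 0.2413, Carrow 0.0846.
Largest remainders: Farrow, Dorne, Eskel receive the extra seats.

Arden: 4, Brisco: 5, Carrow: 6, Dorne: 5, Eskel: 12, Farrow: 3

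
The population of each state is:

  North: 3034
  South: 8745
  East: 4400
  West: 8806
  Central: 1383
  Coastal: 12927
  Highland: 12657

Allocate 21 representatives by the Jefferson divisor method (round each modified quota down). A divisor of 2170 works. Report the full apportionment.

North 1, South 4, East 2, West 4, Central 0, Coastal 5, Highland 5

With modified divisor 2170: modified quotas North 1.398, South 4.030, East 2.028, West 4.058, Central 0.637, Coastal 5.957, Highland 5.833.
Rounding down: North 1, South 4, East 2, West 4, Central 0, Coastal 5, Highland 5 (total 21).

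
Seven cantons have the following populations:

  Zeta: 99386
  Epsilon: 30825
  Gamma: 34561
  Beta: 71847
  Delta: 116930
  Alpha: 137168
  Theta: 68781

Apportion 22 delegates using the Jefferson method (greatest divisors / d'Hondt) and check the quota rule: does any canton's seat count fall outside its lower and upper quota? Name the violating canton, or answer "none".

Standard quotas: Zeta 3.908, Epsilon 1.212, Gamma 1.359, Beta 2.825, Delta 4.598, Alpha 5.394, Theta 2.705.
Jefferson allocation: Zeta 4, Epsilon 1, Gamma 1, Beta 3, Delta 5, Alpha 5, Theta 3.
Every allocation lies between the lower and upper quota.

none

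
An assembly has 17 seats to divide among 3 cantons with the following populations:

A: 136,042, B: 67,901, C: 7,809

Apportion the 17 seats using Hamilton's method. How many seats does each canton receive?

A=11, B=5, C=1

Standard divisor: 211752 ÷ 17 = 12456.
Standard quotas: A 10.9218, B 5.4513, C 0.6269.
Lower quotas: A 10, B 5, C 0 (sum 15, leaving 2 seats).
Remainders in descending order: A 0.9218, C 0.6269, B 0.4513.
The surplus seats go to A, C.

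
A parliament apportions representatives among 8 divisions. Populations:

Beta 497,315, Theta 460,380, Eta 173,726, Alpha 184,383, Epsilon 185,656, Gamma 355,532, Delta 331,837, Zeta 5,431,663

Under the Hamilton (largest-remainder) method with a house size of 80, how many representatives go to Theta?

The standard divisor is 7620492/80 ≈ 95256.15.
Standard quotas: Beta 5.2208, Theta 4.8331, Eta 1.8238, Alpha 1.9357, Epsilon 1.9490, Gamma 3.7324, Delta 3.4836, Zeta 57.0217.
Lower quotas: Beta 5, Theta 4, Eta 1, Alpha 1, Epsilon 1, Gamma 3, Delta 3, Zeta 57 (sum 75, leaving 5 seats).
Remainders in descending order: Epsilon 0.9490, Alpha 0.9357, Theta 0.8331, Eta 0.8238, Gamma 0.7324, Delta 0.4836, Beta 0.2208, Zeta 0.0217.
Largest remainders: Epsilon, Alpha, Theta, Eta, Gamma receive the extra seats.
Theta receives 5.

5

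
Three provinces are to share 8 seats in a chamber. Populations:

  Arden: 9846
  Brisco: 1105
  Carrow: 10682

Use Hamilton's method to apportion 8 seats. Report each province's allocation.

Arden: 4; Brisco: 0; Carrow: 4

Standard divisor: 21633 ÷ 8 ≈ 2704.125.
Standard quotas: Arden 3.6411, Brisco 0.4086, Carrow 3.9503.
Lower quotas: Arden 3, Brisco 0, Carrow 3 (sum 6, leaving 2 seats).
Remainders in descending order: Carrow 0.9503, Arden 0.6411, Brisco 0.4086.
The surplus seats go to Carrow, Arden.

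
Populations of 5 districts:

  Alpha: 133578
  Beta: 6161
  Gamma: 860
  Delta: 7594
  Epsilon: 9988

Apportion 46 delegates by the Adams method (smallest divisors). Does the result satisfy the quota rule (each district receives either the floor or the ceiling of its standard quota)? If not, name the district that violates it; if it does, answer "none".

Alpha

Standard quotas: Alpha 38.845, Beta 1.792, Gamma 0.250, Delta 2.208, Epsilon 2.905.
Adams allocation: Alpha 37, Beta 2, Gamma 1, Delta 3, Epsilon 3.
Alpha has quota 38.845 (lower 38, upper 39) but receives 37 — outside the quota interval.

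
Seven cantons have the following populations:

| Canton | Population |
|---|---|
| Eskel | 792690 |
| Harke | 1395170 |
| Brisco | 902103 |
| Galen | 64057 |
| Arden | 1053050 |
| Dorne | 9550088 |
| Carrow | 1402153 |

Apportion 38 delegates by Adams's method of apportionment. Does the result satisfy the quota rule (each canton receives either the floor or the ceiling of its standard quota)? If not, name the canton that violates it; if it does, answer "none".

Dorne

Standard quotas: Eskel 1.987, Harke 3.497, Brisco 2.261, Galen 0.161, Arden 2.640, Dorne 23.939, Carrow 3.515.
Adams allocation: Eskel 2, Harke 4, Brisco 2, Galen 1, Arden 3, Dorne 22, Carrow 4.
Dorne has quota 23.939 (lower 23, upper 24) but receives 22 — outside the quota interval.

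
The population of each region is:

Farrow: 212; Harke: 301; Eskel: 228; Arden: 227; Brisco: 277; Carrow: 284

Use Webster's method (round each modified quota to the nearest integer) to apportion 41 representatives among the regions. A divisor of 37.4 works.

Farrow 6; Harke 8; Eskel 6; Arden 6; Brisco 7; Carrow 8

With modified divisor 37.4: modified quotas Farrow 5.668, Harke 8.048, Eskel 6.096, Arden 6.070, Brisco 7.406, Carrow 7.594.
Rounding to the nearest integer: Farrow 6, Harke 8, Eskel 6, Arden 6, Brisco 7, Carrow 8 (total 41).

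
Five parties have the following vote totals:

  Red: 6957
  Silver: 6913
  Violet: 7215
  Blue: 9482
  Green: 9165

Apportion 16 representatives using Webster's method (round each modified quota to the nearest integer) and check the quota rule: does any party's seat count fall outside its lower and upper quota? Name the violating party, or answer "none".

Standard quotas: Red 2.802, Silver 2.784, Violet 2.905, Blue 3.818, Green 3.691.
Webster allocation: Red 3, Silver 3, Violet 3, Blue 4, Green 3.
Every allocation lies between the lower and upper quota.

none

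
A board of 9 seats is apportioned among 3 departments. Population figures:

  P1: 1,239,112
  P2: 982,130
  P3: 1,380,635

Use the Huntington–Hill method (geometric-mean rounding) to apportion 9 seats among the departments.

P1=3, P2=3, P3=3

With divisor 399754: modified quotas P1 3.100, P2 2.457, P3 3.454.
Geometric-mean thresholds: P1 √(3·4)=3.464, P2 √(2·3)=2.449, P3 √(3·4)=3.464.
Each quota rounded against its threshold gives P1 3, P2 3, P3 3 (total 9).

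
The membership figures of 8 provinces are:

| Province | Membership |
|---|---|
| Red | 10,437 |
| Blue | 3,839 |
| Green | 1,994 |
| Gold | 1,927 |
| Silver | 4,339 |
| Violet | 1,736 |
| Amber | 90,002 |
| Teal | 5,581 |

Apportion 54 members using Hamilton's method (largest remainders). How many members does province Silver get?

2

Standard divisor: 119855 ÷ 54 ≈ 2219.537.
Standard quotas: Red 4.7023, Blue 1.7296, Green 0.8984, Gold 0.8682, Silver 1.9549, Violet 0.7821, Amber 40.5499, Teal 2.5145.
Lower quotas: Red 4, Blue 1, Green 0, Gold 0, Silver 1, Violet 0, Amber 40, Teal 2 (sum 48, leaving 6 seats).
Remainders in descending order: Silver 0.9549, Green 0.8984, Gold 0.8682, Violet 0.7821, Blue 0.7296, Red 0.7023, Amber 0.5499, Teal 0.5145.
Largest remainders: Silver, Green, Gold, Violet, Blue, Red receive the extra seats.
Silver receives 2.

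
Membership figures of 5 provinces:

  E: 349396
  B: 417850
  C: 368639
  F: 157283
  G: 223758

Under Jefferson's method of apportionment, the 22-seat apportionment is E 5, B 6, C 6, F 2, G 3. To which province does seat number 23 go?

B

Priority for the next seat is population ÷ (current seats + 1).
Priorities: E 58232.667, B 59692.857, C 52662.714, F 52427.667, G 55939.500.
Highest priority: B.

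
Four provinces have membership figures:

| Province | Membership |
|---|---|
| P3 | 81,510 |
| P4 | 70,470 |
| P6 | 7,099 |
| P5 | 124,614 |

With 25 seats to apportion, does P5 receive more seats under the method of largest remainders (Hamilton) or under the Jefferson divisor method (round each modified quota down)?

Hamilton: P3 7, P4 6, P6 1, P5 11.
Jefferson: P3 7, P4 6, P6 0, P5 12.
P5 gets 11 under Hamilton and 12 under Jefferson.

Jefferson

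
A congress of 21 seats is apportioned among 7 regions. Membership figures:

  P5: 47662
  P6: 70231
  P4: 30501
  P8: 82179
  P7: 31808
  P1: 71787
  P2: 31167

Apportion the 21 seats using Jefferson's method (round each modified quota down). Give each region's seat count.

P5 3; P6 4; P4 1; P8 5; P7 2; P1 4; P2 2

Standard divisor 365335/21 ≈ 17396.905; standard quotas: P5 2.740, P6 4.037, P4 1.753, P8 4.724, P7 1.828, P1 4.126, P2 1.792.
Rounding down gives 2, 4, 1, 4, 1, 4, 1 = 17 seats, so the divisor must be adjusted.
With modified divisor 15420: modified quotas P5 3.091, P6 4.555, P4 1.978, P8 5.329, P7 2.063, P1 4.655, P2 2.021.
Rounding down: P5 3, P6 4, P4 1, P8 5, P7 2, P1 4, P2 2 (total 21).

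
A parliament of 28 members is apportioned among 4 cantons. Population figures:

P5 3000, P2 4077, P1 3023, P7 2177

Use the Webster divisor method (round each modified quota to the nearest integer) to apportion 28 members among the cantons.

Standard divisor 12277/28 ≈ 438.464; standard quotas: P5 6.842, P2 9.298, P1 6.895, P7 4.965.
Rounding to the nearest integer gives P5 7, P2 9, P1 7, P7 5 — total 28, matching the house size, so no adjustment is needed.

P5=7, P2=9, P1=7, P7=5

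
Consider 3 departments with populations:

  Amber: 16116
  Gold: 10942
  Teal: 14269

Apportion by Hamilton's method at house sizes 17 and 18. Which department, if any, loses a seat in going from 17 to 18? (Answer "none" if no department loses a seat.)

none

At 17 seats: Amber 7, Gold 4, Teal 6.
At 18 seats: Amber 7, Gold 5, Teal 6.
No department's allocation decreased.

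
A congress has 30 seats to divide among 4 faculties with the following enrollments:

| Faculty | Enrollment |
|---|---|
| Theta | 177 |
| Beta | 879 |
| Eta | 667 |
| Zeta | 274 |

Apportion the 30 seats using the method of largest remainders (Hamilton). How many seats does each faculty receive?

The standard divisor is 1997/30 ≈ 66.567.
Standard quotas: Theta 2.659, Beta 13.205, Eta 10.020, Zeta 4.116.
Lower quotas: Theta 2, Beta 13, Eta 10, Zeta 4 (sum 29, leaving 1 seat).
Remainders in descending order: Theta 0.659, Beta 0.205, Zeta 0.116, Eta 0.020.
The surplus seat goes to Theta.

Theta 3; Beta 13; Eta 10; Zeta 4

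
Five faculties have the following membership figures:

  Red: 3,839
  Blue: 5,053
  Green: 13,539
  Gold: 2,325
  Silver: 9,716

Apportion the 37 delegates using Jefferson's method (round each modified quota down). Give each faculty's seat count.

Red=4, Blue=5, Green=15, Gold=2, Silver=11

Standard divisor 34472/37 ≈ 931.676; standard quotas: Red 4.121, Blue 5.424, Green 14.532, Gold 2.496, Silver 10.429.
Rounding down gives 4, 5, 14, 2, 10 = 35 seats, so the divisor must be adjusted.
With modified divisor 860: modified quotas Red 4.464, Blue 5.876, Green 15.743, Gold 2.703, Silver 11.298.
Rounding down: Red 4, Blue 5, Green 15, Gold 2, Silver 11 (total 37).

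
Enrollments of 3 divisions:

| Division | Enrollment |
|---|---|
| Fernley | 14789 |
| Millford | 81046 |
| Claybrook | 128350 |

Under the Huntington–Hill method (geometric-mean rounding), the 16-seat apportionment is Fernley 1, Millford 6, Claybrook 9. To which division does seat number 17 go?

Priority for the next seat is population ÷ (√(s·(s+1))).
Priorities: Fernley 10457.402, Millford 12505.669, Claybrook 13529.278.
Highest priority: Claybrook.

Claybrook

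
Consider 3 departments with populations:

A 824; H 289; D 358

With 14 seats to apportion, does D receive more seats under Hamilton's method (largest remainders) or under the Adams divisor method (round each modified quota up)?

Hamilton: A 8, H 3, D 3.
Adams: A 7, H 3, D 4.
D gets 3 under Hamilton and 4 under Adams.

Adams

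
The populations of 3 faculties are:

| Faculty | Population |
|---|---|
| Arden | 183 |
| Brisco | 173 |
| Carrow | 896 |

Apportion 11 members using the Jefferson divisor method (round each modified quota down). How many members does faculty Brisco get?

1

Standard divisor 1252/11 ≈ 113.818; standard quotas: Arden 1.608, Brisco 1.520, Carrow 7.872.
Rounding down gives 1, 1, 7 = 9 seats, so the divisor must be adjusted.
With modified divisor 96: modified quotas Arden 1.906, Brisco 1.802, Carrow 9.333.
Rounding down: Arden 1, Brisco 1, Carrow 9 (total 11).
Brisco receives 1.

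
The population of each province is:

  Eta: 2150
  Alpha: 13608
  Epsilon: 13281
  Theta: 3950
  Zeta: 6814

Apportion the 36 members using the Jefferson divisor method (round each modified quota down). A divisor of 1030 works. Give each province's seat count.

With modified divisor 1030: modified quotas Eta 2.087, Alpha 13.212, Epsilon 12.894, Theta 3.835, Zeta 6.616.
Rounding down: Eta 2, Alpha 13, Epsilon 12, Theta 3, Zeta 6 (total 36).

Eta=2; Alpha=13; Epsilon=12; Theta=3; Zeta=6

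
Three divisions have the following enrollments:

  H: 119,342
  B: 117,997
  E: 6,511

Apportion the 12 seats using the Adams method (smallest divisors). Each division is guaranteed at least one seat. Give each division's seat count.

Standard divisor 243850/12 ≈ 20320.833; standard quotas: H 5.873, B 5.807, E 0.320.
Rounding up gives 6, 6, 1 = 13 seats, so the divisor must be adjusted.
With modified divisor 23700: modified quotas H 5.036, B 4.979, E 0.275.
Rounding up: H 6, B 5, E 1 (total 12).

H: 6; B: 5; E: 1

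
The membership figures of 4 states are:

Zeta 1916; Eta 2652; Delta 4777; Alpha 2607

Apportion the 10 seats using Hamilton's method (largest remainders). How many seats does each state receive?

Zeta=2, Eta=2, Delta=4, Alpha=2

The standard divisor is 11952/10 ≈ 1195.2.
Standard quotas: Zeta 1.603, Eta 2.219, Delta 3.997, Alpha 2.181.
Lower quotas: Zeta 1, Eta 2, Delta 3, Alpha 2 (sum 8, leaving 2 seats).
Remainders in descending order: Delta 0.997, Zeta 0.603, Eta 0.219, Alpha 0.181.
The surplus seats go to Delta, Zeta.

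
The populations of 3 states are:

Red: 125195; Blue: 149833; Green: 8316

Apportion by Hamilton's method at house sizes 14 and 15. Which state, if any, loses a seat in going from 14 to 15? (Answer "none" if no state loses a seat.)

Green

At 14 seats: Red 6, Blue 7, Green 1.
At 15 seats: Red 7, Blue 8, Green 0.
Green drops from 1 to 0.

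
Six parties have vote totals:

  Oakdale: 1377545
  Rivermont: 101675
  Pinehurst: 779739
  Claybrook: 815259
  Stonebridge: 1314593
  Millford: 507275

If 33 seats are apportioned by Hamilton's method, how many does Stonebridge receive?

The standard divisor is 4896086/33 ≈ 148366.242.
Standard quotas: Oakdale 9.2848, Rivermont 0.6853, Pinehurst 5.2555, Claybrook 5.4949, Stonebridge 8.8605, Millford 3.4191.
Lower quotas: Oakdale 9, Rivermont 0, Pinehurst 5, Claybrook 5, Stonebridge 8, Millford 3 (sum 30, leaving 3 seats).
Remainders in descending order: Stonebridge 0.8605, Rivermont 0.6853, Claybrook 0.4949, Millford 0.4191, Oakdale 0.2848, Pinehurst 0.2555.
Largest remainders: Stonebridge, Rivermont, Claybrook receive the extra seats.
Stonebridge receives 9.

9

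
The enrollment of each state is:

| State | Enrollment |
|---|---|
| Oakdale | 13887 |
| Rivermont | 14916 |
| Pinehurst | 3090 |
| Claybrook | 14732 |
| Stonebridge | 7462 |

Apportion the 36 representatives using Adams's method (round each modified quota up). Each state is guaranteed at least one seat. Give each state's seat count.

Oakdale 9; Rivermont 10; Pinehurst 2; Claybrook 10; Stonebridge 5

Standard divisor 54087/36 ≈ 1502.417; standard quotas: Oakdale 9.243, Rivermont 9.928, Pinehurst 2.057, Claybrook 9.806, Stonebridge 4.967.
Rounding up gives 10, 10, 3, 10, 5 = 38 seats, so the divisor must be adjusted.
With modified divisor 1600: modified quotas Oakdale 8.679, Rivermont 9.322, Pinehurst 1.931, Claybrook 9.207, Stonebridge 4.664.
Rounding up: Oakdale 9, Rivermont 10, Pinehurst 2, Claybrook 10, Stonebridge 5 (total 36).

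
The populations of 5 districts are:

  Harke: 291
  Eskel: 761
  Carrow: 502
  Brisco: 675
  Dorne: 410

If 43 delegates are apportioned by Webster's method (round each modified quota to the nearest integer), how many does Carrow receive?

8

Standard divisor 2639/43 ≈ 61.372; standard quotas: Harke 4.742, Eskel 12.400, Carrow 8.180, Brisco 10.998, Dorne 6.681.
Rounding to the nearest integer gives Harke 5, Eskel 12, Carrow 8, Brisco 11, Dorne 7 — total 43, matching the house size, so no adjustment is needed.
Carrow receives 8.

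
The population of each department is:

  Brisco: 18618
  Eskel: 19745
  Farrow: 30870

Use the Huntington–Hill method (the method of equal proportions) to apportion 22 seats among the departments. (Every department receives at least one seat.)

With divisor 3150: modified quotas Brisco 5.910, Eskel 6.268, Farrow 9.800.
Geometric-mean thresholds: Brisco √(5·6)=5.477, Eskel √(6·7)=6.481, Farrow √(9·10)=9.487.
Each quota rounded against its threshold gives Brisco 6, Eskel 6, Farrow 10 (total 22).

Brisco 6; Eskel 6; Farrow 10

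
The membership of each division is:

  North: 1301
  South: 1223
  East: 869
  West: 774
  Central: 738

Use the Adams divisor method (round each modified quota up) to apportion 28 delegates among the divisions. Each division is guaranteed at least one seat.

North 7; South 7; East 5; West 5; Central 4

Standard divisor 4905/28 ≈ 175.179; standard quotas: North 7.427, South 6.981, East 4.961, West 4.418, Central 4.213.
Rounding up gives 8, 7, 5, 5, 5 = 30 seats, so the divisor must be adjusted.
With modified divisor 190: modified quotas North 6.847, South 6.437, East 4.574, West 4.074, Central 3.884.
Rounding up: North 7, South 7, East 5, West 5, Central 4 (total 28).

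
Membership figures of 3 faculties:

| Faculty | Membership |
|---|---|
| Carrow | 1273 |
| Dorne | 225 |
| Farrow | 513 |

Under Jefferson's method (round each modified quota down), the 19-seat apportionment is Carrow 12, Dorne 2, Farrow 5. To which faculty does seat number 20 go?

Priority for the next seat is population ÷ (current seats + 1).
Priorities: Carrow 97.923, Dorne 75.000, Farrow 85.500.
Highest priority: Carrow.

Carrow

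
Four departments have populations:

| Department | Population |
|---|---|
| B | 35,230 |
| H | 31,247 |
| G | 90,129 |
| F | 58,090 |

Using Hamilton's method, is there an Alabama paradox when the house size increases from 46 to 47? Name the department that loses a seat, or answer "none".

At 46 seats: B 8, H 7, G 19, F 12.
At 47 seats: B 7, H 7, G 20, F 13.
B drops from 8 to 7.

B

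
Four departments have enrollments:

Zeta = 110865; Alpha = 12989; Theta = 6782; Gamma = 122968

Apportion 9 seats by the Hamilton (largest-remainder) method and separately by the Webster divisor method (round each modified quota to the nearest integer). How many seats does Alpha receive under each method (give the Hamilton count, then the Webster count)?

1 and 0

Hamilton: Zeta 4, Alpha 1, Theta 0, Gamma 4.
Webster: Zeta 4, Alpha 0, Theta 0, Gamma 5.
Alpha gets 1 under Hamilton and 0 under Webster.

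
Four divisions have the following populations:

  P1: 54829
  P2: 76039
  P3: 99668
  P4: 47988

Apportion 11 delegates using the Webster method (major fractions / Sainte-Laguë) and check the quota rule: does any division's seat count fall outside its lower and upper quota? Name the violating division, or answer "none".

Standard quotas: P1 2.165, P2 3.003, P3 3.936, P4 1.895.
Webster allocation: P1 2, P2 3, P3 4, P4 2.
Every allocation lies between the lower and upper quota.

none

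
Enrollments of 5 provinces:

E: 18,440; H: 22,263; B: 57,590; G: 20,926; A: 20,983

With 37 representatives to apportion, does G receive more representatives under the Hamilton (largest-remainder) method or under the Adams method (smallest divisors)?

Adams

Hamilton: E 5, H 6, B 15, G 5, A 6.
Adams: E 5, H 6, B 14, G 6, A 6.
G gets 5 under Hamilton and 6 under Adams.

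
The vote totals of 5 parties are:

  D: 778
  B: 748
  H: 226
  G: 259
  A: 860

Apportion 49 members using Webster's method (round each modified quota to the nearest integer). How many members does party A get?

Standard divisor 2871/49 ≈ 58.592; standard quotas: D 13.278, B 12.766, H 3.857, G 4.420, A 14.678.
Rounding to the nearest integer gives D 13, B 13, H 4, G 4, A 15 — total 49, matching the house size, so no adjustment is needed.
A receives 15.

15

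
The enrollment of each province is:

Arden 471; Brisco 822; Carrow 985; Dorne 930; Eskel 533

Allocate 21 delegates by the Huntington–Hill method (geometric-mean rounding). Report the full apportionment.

With divisor 182: modified quotas Arden 2.588, Brisco 4.516, Carrow 5.412, Dorne 5.110, Eskel 2.929.
Geometric-mean thresholds: Arden √(2·3)=2.449, Brisco √(4·5)=4.472, Carrow √(5·6)=5.477, Dorne √(5·6)=5.477, Eskel √(2·3)=2.449.
Each quota rounded against its threshold gives Arden 3, Brisco 5, Carrow 5, Dorne 5, Eskel 3 (total 21).

Arden 3, Brisco 5, Carrow 5, Dorne 5, Eskel 3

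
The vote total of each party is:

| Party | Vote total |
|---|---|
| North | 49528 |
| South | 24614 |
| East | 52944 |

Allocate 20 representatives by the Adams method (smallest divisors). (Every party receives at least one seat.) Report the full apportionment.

North: 8, South: 4, East: 8

Standard divisor 127086/20 ≈ 6354.3; standard quotas: North 7.794, South 3.874, East 8.332.
Rounding up gives 8, 4, 9 = 21 seats, so the divisor must be adjusted.
With modified divisor 6800: modified quotas North 7.284, South 3.620, East 7.786.
Rounding up: North 8, South 4, East 8 (total 20).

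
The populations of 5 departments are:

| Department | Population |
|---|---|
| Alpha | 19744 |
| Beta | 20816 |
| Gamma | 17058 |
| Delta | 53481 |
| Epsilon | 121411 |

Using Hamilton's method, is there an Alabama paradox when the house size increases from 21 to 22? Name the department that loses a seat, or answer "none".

At 21 seats: Alpha 2, Beta 2, Gamma 1, Delta 5, Epsilon 11.
At 22 seats: Alpha 2, Beta 2, Gamma 2, Delta 5, Epsilon 11.
No department's allocation decreased.

none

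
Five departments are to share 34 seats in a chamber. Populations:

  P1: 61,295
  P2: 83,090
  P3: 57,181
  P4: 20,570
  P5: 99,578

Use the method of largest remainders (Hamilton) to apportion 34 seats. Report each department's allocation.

P1 6, P2 9, P3 6, P4 2, P5 11

Standard divisor: 321714 ÷ 34 ≈ 9462.176.
Standard quotas: P1 6.4779, P2 8.7813, P3 6.0431, P4 2.1739, P5 10.5238.
Lower quotas: P1 6, P2 8, P3 6, P4 2, P5 10 (sum 32, leaving 2 seats).
Remainders in descending order: P2 0.7813, P5 0.5238, P1 0.4779, P4 0.1739, P3 0.0431.
Largest remainders: P2, P5 receive the extra seats.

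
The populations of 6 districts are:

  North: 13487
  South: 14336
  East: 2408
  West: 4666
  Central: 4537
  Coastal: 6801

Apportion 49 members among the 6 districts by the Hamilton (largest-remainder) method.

Standard divisor: 46235 ÷ 49 ≈ 943.571.
Standard quotas: North 14.2936, South 15.1933, East 2.5520, West 4.9450, Central 4.8083, Coastal 7.2077.
Lower quotas: North 14, South 15, East 2, West 4, Central 4, Coastal 7 (sum 46, leaving 3 seats).
Remainders in descending order: West 0.9450, Central 0.8083, East 0.5520, North 0.2936, Coastal 0.2077, South 0.1933.
Largest remainders: West, Central, East receive the extra seats.

North 14, South 15, East 3, West 5, Central 5, Coastal 7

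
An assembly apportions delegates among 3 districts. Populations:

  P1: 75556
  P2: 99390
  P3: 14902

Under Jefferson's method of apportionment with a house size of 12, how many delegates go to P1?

Standard divisor 189848/12 ≈ 15820.667; standard quotas: P1 4.776, P2 6.282, P3 0.942.
Rounding down gives 4, 6, 0 = 10 seats, so the divisor must be adjusted.
With modified divisor 14600: modified quotas P1 5.175, P2 6.808, P3 1.021.
Rounding down: P1 5, P2 6, P3 1 (total 12).
P1 receives 5.

5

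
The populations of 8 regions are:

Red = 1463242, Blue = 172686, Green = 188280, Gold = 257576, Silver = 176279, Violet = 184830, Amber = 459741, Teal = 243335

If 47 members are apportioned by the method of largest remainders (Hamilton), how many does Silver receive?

2

The standard divisor is 3145969/47 ≈ 66935.511.
Standard quotas: Red 21.8605, Blue 2.5799, Green 2.8129, Gold 3.8481, Silver 2.6336, Violet 2.7613, Amber 6.8684, Teal 3.6354.
Lower quotas: Red 21, Blue 2, Green 2, Gold 3, Silver 2, Violet 2, Amber 6, Teal 3 (sum 41, leaving 6 seats).
Remainders in descending order: Amber 0.8684, Red 0.8605, Gold 0.8481, Green 0.8129, Violet 0.7613, Teal 0.6354, Silver 0.6336, Blue 0.5799.
Largest remainders: Amber, Red, Gold, Green, Violet, Teal receive the extra seats.
Silver receives 2.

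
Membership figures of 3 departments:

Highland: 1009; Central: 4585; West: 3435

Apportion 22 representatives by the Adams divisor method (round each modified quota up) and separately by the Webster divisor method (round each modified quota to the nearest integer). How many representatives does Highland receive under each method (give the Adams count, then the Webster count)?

3 and 2

Adams: Highland 3, Central 11, West 8.
Webster: Highland 2, Central 11, West 9.
Highland gets 3 under Adams and 2 under Webster.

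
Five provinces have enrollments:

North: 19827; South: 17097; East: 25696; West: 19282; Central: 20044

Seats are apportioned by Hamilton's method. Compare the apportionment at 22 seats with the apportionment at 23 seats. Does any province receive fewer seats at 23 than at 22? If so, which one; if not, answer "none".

none

At 22 seats: North 4, South 4, East 6, West 4, Central 4.
At 23 seats: North 4, South 4, East 6, West 4, Central 5.
No province's allocation decreased.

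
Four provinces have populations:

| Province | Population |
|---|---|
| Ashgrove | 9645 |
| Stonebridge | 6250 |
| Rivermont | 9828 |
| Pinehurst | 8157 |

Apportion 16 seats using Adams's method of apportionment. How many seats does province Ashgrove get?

4

Standard divisor 33880/16 ≈ 2117.5; standard quotas: Ashgrove 4.555, Stonebridge 2.952, Rivermont 4.641, Pinehurst 3.852.
Rounding up gives 5, 3, 5, 4 = 17 seats, so the divisor must be adjusted.
With modified divisor 2430: modified quotas Ashgrove 3.969, Stonebridge 2.572, Rivermont 4.044, Pinehurst 3.357.
Rounding up: Ashgrove 4, Stonebridge 3, Rivermont 5, Pinehurst 4 (total 16).
Ashgrove receives 4.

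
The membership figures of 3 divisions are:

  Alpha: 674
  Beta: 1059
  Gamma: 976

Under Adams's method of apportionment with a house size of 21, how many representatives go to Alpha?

Standard divisor 2709/21 ≈ 129; standard quotas: Alpha 5.225, Beta 8.209, Gamma 7.566.
Rounding up gives 6, 9, 8 = 23 seats, so the divisor must be adjusted.
With modified divisor 137: modified quotas Alpha 4.920, Beta 7.730, Gamma 7.124.
Rounding up: Alpha 5, Beta 8, Gamma 8 (total 21).
Alpha receives 5.

5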